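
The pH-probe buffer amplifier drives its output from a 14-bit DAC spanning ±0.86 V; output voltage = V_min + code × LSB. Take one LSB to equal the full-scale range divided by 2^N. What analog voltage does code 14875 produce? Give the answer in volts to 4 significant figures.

0.7016 V

Range = 0.86 − (-0.86) = 1.72 V. LSB = 1.72 V / 2^14.
V_out = -0.86 + 14875 × (1.72/16384) V
      = -0.86 + 1.56158 = 0.701584 V.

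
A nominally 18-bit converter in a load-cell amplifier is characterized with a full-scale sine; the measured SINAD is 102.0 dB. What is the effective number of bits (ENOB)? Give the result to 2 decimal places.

ENOB = (SINAD − 1.76) / 6.02 = (102.0 − 1.76) / 6.02 = 100.24 / 6.02 = 16.6512.

16.65 bits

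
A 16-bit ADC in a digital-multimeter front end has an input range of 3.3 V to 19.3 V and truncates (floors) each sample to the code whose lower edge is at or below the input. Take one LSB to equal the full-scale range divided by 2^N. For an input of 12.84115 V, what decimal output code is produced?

39080

Range = 19.3 − (3.3) = 16 V. LSB = 16 V / 2^16 ≈ 244.1 µV.
code = ⌊(V_in − V_min)/LSB⌋ = ⌊(V_in − V_min) × 2^16 / range⌋
     = ⌊(12.84115 − (3.3)) × 65536 / 16⌋ = ⌊9.54115 × 65536/16⌋
     = ⌊39080.550⌋ = 39080.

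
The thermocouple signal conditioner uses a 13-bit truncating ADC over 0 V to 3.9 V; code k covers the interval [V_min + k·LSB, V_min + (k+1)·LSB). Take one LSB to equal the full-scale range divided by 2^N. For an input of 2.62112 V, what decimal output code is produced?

Range is 3.9 V. LSB = 3.9 V / 2^13 ≈ 476.1 µV.
V_in − V_min = 2.62112 − (0) = 2.62112 V.
Divide by LSB: 2.62112 × 8192/3.9 = 5505.6962.
Truncating gives code 5505.

5505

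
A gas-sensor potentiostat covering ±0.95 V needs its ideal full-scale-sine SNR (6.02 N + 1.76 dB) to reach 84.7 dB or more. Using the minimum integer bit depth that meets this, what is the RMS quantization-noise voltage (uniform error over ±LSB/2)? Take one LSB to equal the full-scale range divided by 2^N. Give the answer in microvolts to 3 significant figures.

Span: 0.95 V − (-0.95 V) = 1.9 V.
Solving 6.02 N ≥ 84.7 − 1.76: N ≥ 13.777. Round up → N = 14.
Step size = 1.9/16384 V = 115.97 µV.
V_rms = LSB/√12 = 33.5 µV.

33.5 µV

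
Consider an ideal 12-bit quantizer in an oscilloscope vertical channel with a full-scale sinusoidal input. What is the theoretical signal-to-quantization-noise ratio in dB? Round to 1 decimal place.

Ideal quantization SNR: 6.02 × 12 + 1.76 dB = 74.0 dB.

74.0 dB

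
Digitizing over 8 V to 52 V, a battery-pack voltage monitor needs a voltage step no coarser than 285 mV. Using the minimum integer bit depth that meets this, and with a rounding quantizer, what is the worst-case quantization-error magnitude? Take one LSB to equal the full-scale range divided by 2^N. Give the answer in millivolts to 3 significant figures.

85.9 mV

Full-scale range = 52 V − (8 V) = 44 V.
44 V / 285 mV = 154.4. Since 2^7 = 128 and 2^8 = 256, N = 8.
LSB = 44 V ÷ 2^8 = 44/256 V = 171.88 mV.
|e|_max = LSB/2 = 85.9 mV.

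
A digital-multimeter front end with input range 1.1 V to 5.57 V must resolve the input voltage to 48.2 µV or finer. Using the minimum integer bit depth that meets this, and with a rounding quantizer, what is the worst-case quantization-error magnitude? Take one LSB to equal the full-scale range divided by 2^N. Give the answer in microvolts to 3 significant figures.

Span: 5.57 V − (1.1 V) = 4.47 V.
4.47 V / 48.2 µV = 92740. Since 2^16 = 65536 and 2^17 = 131072, N = 17.
Step size = 4.47/131072 V = 34.103 µV.
|e|_max = LSB/2 = 17.1 µV.

17.1 µV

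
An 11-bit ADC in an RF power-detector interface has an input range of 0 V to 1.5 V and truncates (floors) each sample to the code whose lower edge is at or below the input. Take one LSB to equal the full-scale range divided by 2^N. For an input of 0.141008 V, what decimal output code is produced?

Full-scale range = 1.5 V. LSB = 1.5 V / 2^11 ≈ 0.7324 mV.
(V_in − V_min) × 2^11/range = (0.141008 − (0)) × 2048/1.5 = 192.523.
Floor → code = 192.

192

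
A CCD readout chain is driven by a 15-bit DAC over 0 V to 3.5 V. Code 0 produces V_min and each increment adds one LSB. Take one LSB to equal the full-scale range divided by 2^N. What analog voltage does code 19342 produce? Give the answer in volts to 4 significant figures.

2.066 V

Full-scale range = 3.5 V. LSB = 3.5 V / 2^15.
V_out = 0 + 19342 × (3.5/32768) V
      = 0 + 2.06595 = 2.06595 V.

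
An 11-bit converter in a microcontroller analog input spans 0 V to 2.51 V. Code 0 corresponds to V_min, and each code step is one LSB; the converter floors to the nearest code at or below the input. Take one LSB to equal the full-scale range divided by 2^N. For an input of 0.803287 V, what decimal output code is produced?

Span = 2.51 V. LSB = 2.51 V / 2^11 ≈ 1.226 mV.
V_in − V_min = 0.803287 − (0) = 0.803287 V.
Divide by LSB: 0.803287 × 2048/2.51 = 655.4310.
Truncating gives code 655.

655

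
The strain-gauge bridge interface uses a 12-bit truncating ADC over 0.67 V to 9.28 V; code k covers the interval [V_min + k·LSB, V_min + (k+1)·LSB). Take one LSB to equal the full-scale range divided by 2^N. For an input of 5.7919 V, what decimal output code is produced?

2436

Range = 9.28 − (0.67) = 8.61 V. LSB = 8.61 V / 2^12 ≈ 2.102 mV.
(V_in − V_min) × 2^12/range = (5.7919 − (0.67)) × 4096/8.61 = 2436.620.
Floor → code = 2436.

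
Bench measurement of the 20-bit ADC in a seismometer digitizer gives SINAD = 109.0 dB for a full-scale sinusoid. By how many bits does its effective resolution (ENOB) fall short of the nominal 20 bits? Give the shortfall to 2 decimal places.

2.19 bits

Effective bits = (109.0 − 1.76)/6.02 = 17.8140.
Shortfall = 20 − 17.8140 = 2.1860 bits.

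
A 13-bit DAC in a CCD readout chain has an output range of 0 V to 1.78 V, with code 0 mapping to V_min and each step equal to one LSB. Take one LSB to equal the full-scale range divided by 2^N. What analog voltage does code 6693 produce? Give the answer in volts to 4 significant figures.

1.454 V

Span = 1.78 V. LSB = 1.78 V / 2^13.
V_out = 0 + 6693 × (1.78/8192) V
      = 0 V + 1.45429 V = 1.45429 V.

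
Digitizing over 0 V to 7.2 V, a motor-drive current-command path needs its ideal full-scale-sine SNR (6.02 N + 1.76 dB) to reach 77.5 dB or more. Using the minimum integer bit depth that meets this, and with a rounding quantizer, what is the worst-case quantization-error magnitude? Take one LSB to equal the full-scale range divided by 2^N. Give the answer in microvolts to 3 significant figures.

Span = 7.2 V.
6.02 N + 1.76 ≥ 77.5 gives N ≥ 12.581, so the minimum integer is 13.
LSB = 7.2 V ÷ 2^13 = 7.2/8192 V = 0.87891 mV.
|e|_max = LSB/2 = 439 µV.

439 µV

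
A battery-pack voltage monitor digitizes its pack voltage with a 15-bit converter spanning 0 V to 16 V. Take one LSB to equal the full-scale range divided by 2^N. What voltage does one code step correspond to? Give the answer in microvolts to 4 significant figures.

488.3 µV

V_FS = 16 V.
2^15 = 32768 levels.
Step size = 16/32768 V = 488.3 µV.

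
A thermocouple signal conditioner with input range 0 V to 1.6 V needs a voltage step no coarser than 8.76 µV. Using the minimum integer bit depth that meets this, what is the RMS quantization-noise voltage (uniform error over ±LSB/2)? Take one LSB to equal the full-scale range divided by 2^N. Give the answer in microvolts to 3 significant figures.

V_FS = 1.6 V.
Need 2^N ≥ 1.6 V / 8.76 µV = 182600 → N_min = 18.
Step size = 1.6/262144 V = 6.1035 µV.
RMS noise = LSB/√12 = 1.76 µV.

1.76 µV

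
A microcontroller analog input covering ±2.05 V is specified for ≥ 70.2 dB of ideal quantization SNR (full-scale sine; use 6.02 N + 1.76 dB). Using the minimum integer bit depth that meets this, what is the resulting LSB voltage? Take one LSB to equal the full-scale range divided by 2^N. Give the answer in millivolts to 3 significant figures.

Span: 2.05 V − (-2.05 V) = 4.1 V.
Required N = ⌈(70.2 − 1.76)/6.02⌉ = ⌈11.369⌉ = 12.
Step size = 4.1/4096 V = 1.00 mV.

1.00 mV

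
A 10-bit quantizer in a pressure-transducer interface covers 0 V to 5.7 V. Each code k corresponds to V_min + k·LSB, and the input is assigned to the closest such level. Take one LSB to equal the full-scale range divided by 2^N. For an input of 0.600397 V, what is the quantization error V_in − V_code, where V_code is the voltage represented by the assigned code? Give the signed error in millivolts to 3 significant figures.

−0.775 mV

Full-scale range = 5.7 V. LSB = 5.7 V / 2^10 ≈ 5.566 mV.
(V_in − V_min)/LSB = (0.600397 − (0)) × 1024/5.7 = 107.8608 → nearest code k = 108.
V_code = 0 + (108/1024) × 5.7 = 0.6011718750 V.
V_in − V_code = 0.600397 − (0.6011718750) = −0.775 mV.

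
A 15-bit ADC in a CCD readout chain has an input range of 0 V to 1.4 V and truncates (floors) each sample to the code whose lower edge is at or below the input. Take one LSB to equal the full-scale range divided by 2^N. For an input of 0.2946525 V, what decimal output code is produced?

6896

Range is 1.4 V. LSB = 1.4 V / 2^15 ≈ 42.72 µV.
code = ⌊(V_in − V_min)/LSB⌋ = ⌊(V_in − V_min) × 2^15 / range⌋
     = ⌊(0.2946525 − (0)) × 32768 / 1.4⌋ = ⌊0.2946525 × 32768/1.4⌋
     = ⌊6896.552⌋ = 6896.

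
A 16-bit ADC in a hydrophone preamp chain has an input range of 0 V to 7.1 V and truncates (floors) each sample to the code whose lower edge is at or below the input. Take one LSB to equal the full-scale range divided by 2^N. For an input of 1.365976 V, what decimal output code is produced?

Span = 7.1 V. LSB = 7.1 V / 2^16 ≈ 108.3 µV.
code = ⌊(V_in − V_min)/LSB⌋ = ⌊(V_in − V_min) × 2^16 / range⌋
     = ⌊(1.365976 − (0)) × 65536 / 7.1⌋ = ⌊1.365976 × 65536/7.1⌋
     = ⌊12608.536⌋ = 12608.

12608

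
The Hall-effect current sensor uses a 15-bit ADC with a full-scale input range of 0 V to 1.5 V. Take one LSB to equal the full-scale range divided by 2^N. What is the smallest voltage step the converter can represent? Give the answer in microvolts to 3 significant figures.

45.8 µV

Range is 1.5 V.
2^15 = 32768 levels.
Step size = 1.5/32768 V = 45.8 µV.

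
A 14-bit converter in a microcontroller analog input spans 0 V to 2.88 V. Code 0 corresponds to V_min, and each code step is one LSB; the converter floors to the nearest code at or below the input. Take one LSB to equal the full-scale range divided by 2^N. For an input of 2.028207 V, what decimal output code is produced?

Full-scale range = 2.88 V. LSB = 2.88 V / 2^14 ≈ 175.8 µV.
code = ⌊(V_in − V_min)/LSB⌋ = ⌊(V_in − V_min) × 2^14 / range⌋
     = ⌊(2.028207 − (0)) × 16384 / 2.88⌋ = ⌊2.028207 × 16384/2.88⌋
     = ⌊11538.244⌋ = 11538.

11538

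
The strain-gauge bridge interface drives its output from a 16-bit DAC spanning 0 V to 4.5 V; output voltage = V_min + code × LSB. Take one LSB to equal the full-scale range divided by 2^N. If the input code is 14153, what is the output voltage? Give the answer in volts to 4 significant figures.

0.9718 V

Span = 4.5 V. LSB = 4.5 V / 2^16.
Output = V_min + (14153/65536) × range = 0 + 0.215958 × 4.5 V
      = 0 + 0.971809 = 0.971809 V.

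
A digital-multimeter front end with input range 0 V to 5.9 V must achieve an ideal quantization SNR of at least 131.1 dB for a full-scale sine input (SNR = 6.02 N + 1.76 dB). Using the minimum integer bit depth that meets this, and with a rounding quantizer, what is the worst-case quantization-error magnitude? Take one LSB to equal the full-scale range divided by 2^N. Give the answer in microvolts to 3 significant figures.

Full-scale range = 5.9 V.
N ≥ (131.1 − 1.76)/6.02 = 21.485 → N_min = 22.
Step size = 5.9/4194304 V = 1.4067 µV.
Max error for round-to-nearest is LSB/2 = 0.703 µV.

0.703 µV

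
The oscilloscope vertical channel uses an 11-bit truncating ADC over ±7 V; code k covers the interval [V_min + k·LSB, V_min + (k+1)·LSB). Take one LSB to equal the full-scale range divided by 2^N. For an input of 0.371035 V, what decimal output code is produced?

Full-scale range = 7 V − (-7 V) = 14 V. LSB = 14 V / 2^11 ≈ 6.836 mV.
V_in − V_min = 0.371035 − (-7) = 7.371035 V.
Divide by LSB: 7.371035 × 2048/14 = 1078.2771.
Truncating gives code 1078.

1078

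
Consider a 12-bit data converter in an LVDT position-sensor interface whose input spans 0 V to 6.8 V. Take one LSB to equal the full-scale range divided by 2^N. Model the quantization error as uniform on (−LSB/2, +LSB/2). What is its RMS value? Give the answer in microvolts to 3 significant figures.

Full-scale range = 6.8 V.
LSB = 6.8 V ÷ 2^12 = 6.8/4096 V = 1.6602 mV.
σ_q = LSB/√12 = 1.6602 mV/3.4641 = 479 µV.

479 µV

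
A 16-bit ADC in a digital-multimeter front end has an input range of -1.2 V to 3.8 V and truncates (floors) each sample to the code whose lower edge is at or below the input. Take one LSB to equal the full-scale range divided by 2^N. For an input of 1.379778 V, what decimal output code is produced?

33813

The full-scale span is 3.8 − (-1.2) = 5 V. LSB = 5 V / 2^16 ≈ 76.29 µV.
code = ⌊(V_in − V_min)/LSB⌋ = ⌊(V_in − V_min) × 2^16 / range⌋
     = ⌊(1.379778 − (-1.2)) × 65536 / 5⌋ = ⌊2.579778 × 65536/5⌋
     = ⌊33813.666⌋ = 33813.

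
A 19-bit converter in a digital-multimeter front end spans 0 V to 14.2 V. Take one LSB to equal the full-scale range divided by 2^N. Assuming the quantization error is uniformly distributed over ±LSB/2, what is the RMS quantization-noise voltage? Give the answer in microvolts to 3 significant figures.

Range is 14.2 V.
LSB = 14.2 V / 2^19 = 27.084 µV.
For a uniform distribution on [−LSB/2, +LSB/2], V_rms = LSB/√12 = 27.084 µV/3.4641 = 7.82 µV.

7.82 µV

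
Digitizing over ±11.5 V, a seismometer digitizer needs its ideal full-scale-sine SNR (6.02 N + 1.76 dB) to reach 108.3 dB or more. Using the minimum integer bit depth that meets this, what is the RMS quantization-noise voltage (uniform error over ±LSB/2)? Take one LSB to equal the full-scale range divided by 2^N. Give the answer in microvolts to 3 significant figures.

Full-scale range = 11.5 V − (-11.5 V) = 23 V.
Solving 6.02 N ≥ 108.3 − 1.76: N ≥ 17.698. Round up → N = 18.
LSB = 23 V / 2^18 = 87.738 µV.
σ_q = LSB/√12 = 87.738 µV/3.4641 = 25.3 µV.

25.3 µV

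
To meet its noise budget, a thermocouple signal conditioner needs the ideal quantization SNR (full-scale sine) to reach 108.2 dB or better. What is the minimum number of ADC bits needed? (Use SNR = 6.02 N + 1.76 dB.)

N ≥ (108.2 − 1.76)/6.02 = 17.681 → N_min = 18.

18 bits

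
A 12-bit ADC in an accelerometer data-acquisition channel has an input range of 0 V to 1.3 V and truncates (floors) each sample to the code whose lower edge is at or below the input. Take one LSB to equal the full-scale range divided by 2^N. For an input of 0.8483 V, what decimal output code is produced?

2672

V_FS = 1.3 V. LSB = 1.3 V / 2^12 ≈ 317.4 µV.
V_in − V_min = 0.8483 − (0) = 0.8483 V.
Divide by LSB: 0.8483 × 4096/1.3 = 2672.7975.
Truncating gives code 2672.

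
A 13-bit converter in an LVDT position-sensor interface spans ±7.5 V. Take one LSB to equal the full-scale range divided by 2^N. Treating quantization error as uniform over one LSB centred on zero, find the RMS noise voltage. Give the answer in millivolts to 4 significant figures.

The full-scale span is 7.5 − (-7.5) = 15 V.
LSB = 15 V ÷ 2^13 = 15/8192 V = 1.83105 mV.
σ_q = LSB/√12 = 1.83105 mV/3.4641 = 0.5286 mV.

0.5286 mV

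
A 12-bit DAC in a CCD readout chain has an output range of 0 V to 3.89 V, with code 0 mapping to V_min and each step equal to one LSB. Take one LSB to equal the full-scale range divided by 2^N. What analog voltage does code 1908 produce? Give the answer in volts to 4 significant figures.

1.812 V

Range is 3.89 V. LSB = 3.89 V / 2^12.
V_out = 0 + 1908 × (3.89/4096) V
      = 0 V + 1.81204 V = 1.81204 V.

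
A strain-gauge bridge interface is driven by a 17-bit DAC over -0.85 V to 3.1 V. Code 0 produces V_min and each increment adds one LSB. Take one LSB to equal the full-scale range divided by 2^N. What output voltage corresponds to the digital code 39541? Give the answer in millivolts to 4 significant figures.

341.6 mV

Full-scale range = 3.1 V − (-0.85 V) = 3.95 V. LSB = 3.95 V / 2^17.
V_out = V_min + code × LSB = -0.85 V + 39541 × 3.95 V / 131072
      = -0.85 V + 1.19161 V = 0.341612 V.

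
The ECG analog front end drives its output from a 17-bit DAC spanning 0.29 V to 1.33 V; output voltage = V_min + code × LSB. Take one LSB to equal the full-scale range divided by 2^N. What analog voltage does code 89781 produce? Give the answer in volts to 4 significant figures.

1.002 V

Full-scale range = 1.33 V − (0.29 V) = 1.04 V. LSB = 1.04 V / 2^17.
V_out = 0.29 + 89781 × (1.04/131072) V
      = 0.29 + 0.712374 = 1.00237 V.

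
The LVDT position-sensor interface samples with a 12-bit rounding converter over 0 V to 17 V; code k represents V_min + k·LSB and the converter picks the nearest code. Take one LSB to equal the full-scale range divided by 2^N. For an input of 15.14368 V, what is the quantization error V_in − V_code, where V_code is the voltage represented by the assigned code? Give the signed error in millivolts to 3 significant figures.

−1.10 mV

V_FS = 17 V. LSB = 17 V / 2^12 ≈ 4.150 mV.
Position in LSBs: (15.14368 − (0)) × 4096/17 = 3648.7361; rounding gives k = 3649.
V_code = V_min + k × range/2^12 = 0 + 3649 × 17/4096 = 15.14477539 V.
V_in − V_code = 15.14368 − (15.14477539) = −1.10 mV.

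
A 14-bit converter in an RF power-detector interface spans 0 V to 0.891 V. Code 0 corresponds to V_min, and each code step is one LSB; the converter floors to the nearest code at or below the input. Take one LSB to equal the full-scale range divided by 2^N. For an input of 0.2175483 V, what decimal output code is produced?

Range is 0.891 V. LSB = 0.891 V / 2^14 ≈ 54.38 µV.
V_in − V_min = 0.2175483 − (0) = 0.2175483 V.
Divide by LSB: 0.2175483 × 16384/0.891 = 4000.3494.
Truncating gives code 4000.

4000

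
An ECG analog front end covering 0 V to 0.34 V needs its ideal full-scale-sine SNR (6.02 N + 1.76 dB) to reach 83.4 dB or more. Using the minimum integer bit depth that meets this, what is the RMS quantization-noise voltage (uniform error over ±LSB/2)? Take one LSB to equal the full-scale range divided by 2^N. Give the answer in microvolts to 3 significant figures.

5.99 µV

Full-scale range = 0.34 V.
Required N = ⌈(83.4 − 1.76)/6.02⌉ = ⌈13.561⌉ = 14.
One LSB is 0.34 V / 16384 = 20.752 µV.
RMS noise = LSB/√12 = 5.99 µV.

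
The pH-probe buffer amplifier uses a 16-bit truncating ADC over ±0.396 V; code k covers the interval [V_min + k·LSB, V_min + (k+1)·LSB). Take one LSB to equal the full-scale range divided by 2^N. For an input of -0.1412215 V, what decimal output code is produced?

Range = 0.396 − (-0.396) = 0.792 V. LSB = 0.792 V / 2^16 ≈ 12.08 µV.
code = ⌊(V_in − V_min)/LSB⌋ = ⌊(V_in − V_min) × 2^16 / range⌋
     = ⌊(-0.1412215 − (-0.396)) × 65536 / 0.792⌋ = ⌊0.2547785 × 65536/0.792⌋
     = ⌊21082.277⌋ = 21082.

21082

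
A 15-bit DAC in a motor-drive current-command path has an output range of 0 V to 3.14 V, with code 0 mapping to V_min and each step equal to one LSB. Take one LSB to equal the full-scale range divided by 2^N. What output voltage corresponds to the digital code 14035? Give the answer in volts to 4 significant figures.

1.345 V

Span = 3.14 V. LSB = 3.14 V / 2^15.
V_out = 0 + 14035 × (3.14/32768) V
      = 0 V + 1.34491 V = 1.34491 V.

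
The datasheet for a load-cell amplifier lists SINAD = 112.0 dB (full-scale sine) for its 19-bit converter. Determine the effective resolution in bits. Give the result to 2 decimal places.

18.31 bits

(112.0 − 1.76) / 6.02 = 110.24/6.02 = 18.3123 effective bits.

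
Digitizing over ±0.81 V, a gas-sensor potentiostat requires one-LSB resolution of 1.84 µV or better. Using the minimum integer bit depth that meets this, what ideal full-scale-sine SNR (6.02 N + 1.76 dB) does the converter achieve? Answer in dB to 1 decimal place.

122.2 dB

The full-scale span is 0.81 − (-0.81) = 1.62 V.
Need 2^N ≥ 1.62 V / 1.84 µV = 880400 → N_min = 20.
6.02(20) + 1.76 = 122.16 dB.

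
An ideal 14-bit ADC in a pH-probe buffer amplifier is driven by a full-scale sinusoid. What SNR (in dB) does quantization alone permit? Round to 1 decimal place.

SNR = 6.02·14 + 1.76 = 86.04 dB.

86.0 dB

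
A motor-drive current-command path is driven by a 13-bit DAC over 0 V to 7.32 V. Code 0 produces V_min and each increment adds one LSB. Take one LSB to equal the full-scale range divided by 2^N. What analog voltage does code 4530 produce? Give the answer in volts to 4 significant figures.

Span = 7.32 V. LSB = 7.32 V / 2^13.
V_out = 0 + 4530 × (7.32/8192) V
      = 0 V + 4.04780 V = 4.04780 V.

4.048 V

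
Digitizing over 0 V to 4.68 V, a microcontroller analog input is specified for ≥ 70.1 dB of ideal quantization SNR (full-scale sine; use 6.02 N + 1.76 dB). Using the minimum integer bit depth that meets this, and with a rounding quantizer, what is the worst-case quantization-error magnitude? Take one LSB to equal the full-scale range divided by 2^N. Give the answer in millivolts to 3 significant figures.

0.571 mV

Span = 4.68 V.
Solving 6.02 N ≥ 70.1 − 1.76: N ≥ 11.352. Round up → N = 12.
LSB = 4.68 V / 2^12 = 1.1426 mV.
Half an LSB is 0.571 mV.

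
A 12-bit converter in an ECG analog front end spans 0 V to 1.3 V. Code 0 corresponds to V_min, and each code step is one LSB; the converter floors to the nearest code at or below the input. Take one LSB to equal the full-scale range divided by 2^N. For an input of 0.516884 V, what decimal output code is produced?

Range is 1.3 V. LSB = 1.3 V / 2^12 ≈ 317.4 µV.
V_in − V_min = 0.516884 − (0) = 0.516884 V.
Divide by LSB: 0.516884 × 4096/1.3 = 1628.5822.
Truncating gives code 1628.

1628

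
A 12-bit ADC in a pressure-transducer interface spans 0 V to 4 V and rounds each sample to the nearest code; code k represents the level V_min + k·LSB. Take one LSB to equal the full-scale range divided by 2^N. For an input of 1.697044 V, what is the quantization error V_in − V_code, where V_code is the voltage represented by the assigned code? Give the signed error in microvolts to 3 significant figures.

−222 µV

V_FS = 4 V. LSB = 4 V / 2^12 ≈ 0.9766 mV.
(1.697044 − (0)) / LSB = 1.697044 × 4096/4 = 1737.7731. Nearest integer: k = 1738.
V_code = V_min + k × range/2^12 = 0 + 1738 × 4/4096 = 1.697265625 V.
Error = V_in − V_code = 1.697044 − (1.697265625) = −222 µV.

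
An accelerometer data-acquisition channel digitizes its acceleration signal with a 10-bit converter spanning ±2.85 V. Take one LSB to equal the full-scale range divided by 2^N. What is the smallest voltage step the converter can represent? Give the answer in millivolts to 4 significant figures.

Span: 2.85 V − (-2.85 V) = 5.7 V.
There are 2^10 = 1024 steps.
LSB = 5.7 V / 2^10 = 5.566 mV.

5.566 mV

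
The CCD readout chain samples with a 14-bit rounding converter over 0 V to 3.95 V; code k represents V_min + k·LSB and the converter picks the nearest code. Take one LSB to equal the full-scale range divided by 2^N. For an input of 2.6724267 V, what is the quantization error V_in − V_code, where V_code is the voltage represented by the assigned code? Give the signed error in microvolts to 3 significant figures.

−43.4 µV

V_FS = 3.95 V. LSB = 3.95 V / 2^14 ≈ 241.1 µV.
(V_in − V_min)/LSB = (2.6724267 − (0)) × 16384/3.95 = 11084.8200 → nearest code k = 11085.
V_code = 0 + (11085/16384) × 3.95 = 2.6724700928 V.
Error = V_in − V_code = 2.6724267 − (2.6724700928) = −43.4 µV.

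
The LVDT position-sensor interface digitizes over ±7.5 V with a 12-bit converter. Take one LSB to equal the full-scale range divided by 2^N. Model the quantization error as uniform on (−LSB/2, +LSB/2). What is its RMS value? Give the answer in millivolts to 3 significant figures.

1.06 mV

Range = 7.5 − (-7.5) = 15 V.
Step size = 15/4096 V = 3.6621 mV.
RMS of a uniform error over width LSB is LSB/√12 = 1.06 mV.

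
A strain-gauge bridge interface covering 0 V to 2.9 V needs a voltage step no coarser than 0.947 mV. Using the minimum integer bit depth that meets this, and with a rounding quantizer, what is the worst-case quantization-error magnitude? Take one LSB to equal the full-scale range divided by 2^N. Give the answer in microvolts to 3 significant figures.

Span = 2.9 V.
Required number of levels: 2.9/0.947 mV = 3062.3; smallest N with 2^N ≥ that is 12.
One LSB is 2.9 V / 4096 = 0.70801 mV.
Max error for round-to-nearest is LSB/2 = 354 µV.

354 µV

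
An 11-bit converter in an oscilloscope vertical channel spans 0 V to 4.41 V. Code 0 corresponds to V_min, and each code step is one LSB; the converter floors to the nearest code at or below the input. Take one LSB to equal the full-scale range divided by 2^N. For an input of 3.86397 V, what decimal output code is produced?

1794

Span = 4.41 V. LSB = 4.41 V / 2^11 ≈ 2.153 mV.
V_in − V_min = 3.86397 − (0) = 3.86397 V.
Divide by LSB: 3.86397 × 2048/4.41 = 1794.4242.
Truncating gives code 1794.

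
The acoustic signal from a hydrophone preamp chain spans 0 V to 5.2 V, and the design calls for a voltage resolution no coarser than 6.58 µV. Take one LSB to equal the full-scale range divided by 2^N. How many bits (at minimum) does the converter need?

V_FS = 5.2 V.
Required number of levels: 5.2/6.58 µV = 790270; smallest N with 2^N ≥ that is 20.

20 bits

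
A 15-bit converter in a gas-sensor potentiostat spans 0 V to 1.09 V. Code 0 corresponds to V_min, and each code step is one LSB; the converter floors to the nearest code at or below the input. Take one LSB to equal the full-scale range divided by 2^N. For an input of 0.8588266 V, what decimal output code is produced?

25818

Full-scale range = 1.09 V. LSB = 1.09 V / 2^15 ≈ 33.26 µV.
(V_in − V_min) × 2^15/range = (0.8588266 − (0)) × 32768/1.09 = 25818.376.
Floor → code = 25818.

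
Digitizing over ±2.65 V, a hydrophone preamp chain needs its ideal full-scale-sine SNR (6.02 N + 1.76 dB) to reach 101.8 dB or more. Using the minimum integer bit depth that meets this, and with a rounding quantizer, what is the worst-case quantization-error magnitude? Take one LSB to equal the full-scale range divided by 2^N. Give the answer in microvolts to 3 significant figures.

20.2 µV

Range = 2.65 − (-2.65) = 5.3 V.
6.02 N + 1.76 ≥ 101.8 gives N ≥ 16.618, so the minimum integer is 17.
One LSB is 5.3 V / 131072 = 40.436 µV.
Half an LSB is 20.2 µV.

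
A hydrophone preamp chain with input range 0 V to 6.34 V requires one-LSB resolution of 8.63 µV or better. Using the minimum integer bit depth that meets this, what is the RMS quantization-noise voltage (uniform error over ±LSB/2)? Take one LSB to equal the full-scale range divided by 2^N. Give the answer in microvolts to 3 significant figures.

V_FS = 6.34 V.
Levels needed ≥ 6.34/8.63 µV = 734600. 2^20 = 1048576 suffices, so N_min = 20.
LSB = 6.34 V / 2^20 = 6.0463 µV.
σ_q = LSB/√12 = 6.0463 µV/3.4641 = 1.75 µV.

1.75 µV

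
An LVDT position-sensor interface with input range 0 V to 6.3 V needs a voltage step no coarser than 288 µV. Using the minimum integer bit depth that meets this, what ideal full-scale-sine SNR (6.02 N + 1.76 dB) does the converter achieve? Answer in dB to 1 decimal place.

92.1 dB

V_FS = 6.3 V.
6.3 V / 288 µV = 21880. Since 2^14 = 16384 and 2^15 = 32768, N = 15.
6.02(15) + 1.76 = 92.06 dB.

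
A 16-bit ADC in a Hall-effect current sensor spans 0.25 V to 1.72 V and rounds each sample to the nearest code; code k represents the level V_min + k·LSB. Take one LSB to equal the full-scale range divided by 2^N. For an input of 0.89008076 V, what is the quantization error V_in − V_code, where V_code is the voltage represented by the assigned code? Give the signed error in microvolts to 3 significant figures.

+6.30 µV

Range = 1.72 − (0.25) = 1.47 V. LSB = 1.47 V / 2^16 ≈ 22.43 µV.
(V_in − V_min)/LSB = (0.89008076 − (0.25)) × 65536/1.47 = 28536.2807 → nearest code k = 28536.
V_code = 0.25 + (28536/65536) × 1.47 = 0.89007446289 V.
Error = V_in − V_code = 0.89008076 − (0.89007446289) = +6.30 µV.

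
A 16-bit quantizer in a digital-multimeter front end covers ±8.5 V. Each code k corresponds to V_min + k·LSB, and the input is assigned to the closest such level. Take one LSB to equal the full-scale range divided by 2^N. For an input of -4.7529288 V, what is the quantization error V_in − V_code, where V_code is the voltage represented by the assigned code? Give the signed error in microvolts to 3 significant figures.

Range = 8.5 − (-8.5) = 17 V. LSB = 17 V / 2^16 ≈ 259.4 µV.
(-4.7529288 − (-8.5)) / LSB = 3.7470712 × 65536/17 = 14445.1799. Nearest integer: k = 14445.
Reconstructed level: -8.5 + 14445 × 17/65536 V = -4.7529754639 V.
V_in − V_code = -4.7529288 − (-4.7529754639) = +46.7 µV.

+46.7 µV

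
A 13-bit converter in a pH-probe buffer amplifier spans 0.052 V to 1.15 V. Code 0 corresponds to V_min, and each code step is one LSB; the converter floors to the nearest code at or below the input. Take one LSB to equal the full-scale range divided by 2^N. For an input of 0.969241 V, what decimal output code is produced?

6843

The full-scale span is 1.15 − (0.052) = 1.098 V. LSB = 1.098 V / 2^13 ≈ 134.0 µV.
(V_in − V_min) × 2^13/range = (0.969241 − (0.052)) × 8192/1.098 = 6843.386.
Floor → code = 6843.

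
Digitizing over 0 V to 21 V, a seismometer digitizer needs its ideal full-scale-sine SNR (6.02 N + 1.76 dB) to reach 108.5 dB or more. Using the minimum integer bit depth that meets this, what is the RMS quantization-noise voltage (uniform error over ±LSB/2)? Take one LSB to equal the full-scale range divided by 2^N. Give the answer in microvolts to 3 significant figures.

Span = 21 V.
Solving 6.02 N ≥ 108.5 − 1.76: N ≥ 17.731. Round up → N = 18.
LSB = 21 V / 2^18 = 80.109 µV.
RMS noise = LSB/√12 = 23.1 µV.

23.1 µV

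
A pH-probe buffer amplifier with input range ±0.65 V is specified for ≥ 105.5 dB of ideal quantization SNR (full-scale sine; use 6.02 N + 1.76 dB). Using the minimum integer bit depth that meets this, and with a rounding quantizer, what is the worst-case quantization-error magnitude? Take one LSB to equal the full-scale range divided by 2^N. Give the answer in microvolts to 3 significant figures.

2.48 µV

Range = 0.65 − (-0.65) = 1.3 V.
Required N = ⌈(105.5 − 1.76)/6.02⌉ = ⌈17.233⌉ = 18.
LSB = 1.3 V / 2^18 = 4.9591 µV.
|e|_max = LSB/2 = 2.48 µV.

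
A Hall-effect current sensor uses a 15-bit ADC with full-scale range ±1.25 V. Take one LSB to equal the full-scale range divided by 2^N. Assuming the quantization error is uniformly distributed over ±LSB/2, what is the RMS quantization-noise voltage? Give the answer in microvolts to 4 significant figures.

22.02 µV

Range = 1.25 − (-1.25) = 2.5 V.
LSB = 2.5 V / 2^15 = 76.2939 µV.
RMS of a uniform error over width LSB is LSB/√12 = 22.02 µV.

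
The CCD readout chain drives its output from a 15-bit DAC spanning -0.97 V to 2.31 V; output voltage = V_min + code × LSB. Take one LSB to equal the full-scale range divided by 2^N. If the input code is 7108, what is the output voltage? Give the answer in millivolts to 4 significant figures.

Range = 2.31 − (-0.97) = 3.28 V. LSB = 3.28 V / 2^15.
V_out = V_min + code × LSB = -0.97 V + 7108 × 3.28 V / 32768
      = -0.97 + 0.711494 = -0.258506 V.

-258.5 mV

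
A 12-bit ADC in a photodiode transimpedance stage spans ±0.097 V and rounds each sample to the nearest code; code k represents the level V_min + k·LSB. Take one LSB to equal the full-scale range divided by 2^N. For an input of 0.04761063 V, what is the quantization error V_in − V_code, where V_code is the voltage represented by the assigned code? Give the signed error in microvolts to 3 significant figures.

Span: 0.097 V − (-0.097 V) = 0.194 V. LSB = 0.194 V / 2^12 ≈ 47.36 µV.
(0.04761063 − (-0.097)) / LSB = 0.14461063 × 4096/0.194 = 3053.2224. Nearest integer: k = 3053.
V_code = V_min + k × range/2^12 = -0.097 + 3053 × 0.194/4096 = 0.04760009766 V.
V_in − V_code = 0.04761063 − (0.04760009766) = +10.5 µV.

+10.5 µV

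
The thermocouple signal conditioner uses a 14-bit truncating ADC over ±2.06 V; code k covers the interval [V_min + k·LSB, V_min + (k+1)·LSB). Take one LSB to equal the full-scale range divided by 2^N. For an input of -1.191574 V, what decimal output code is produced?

Range = 2.06 − (-2.06) = 4.12 V. LSB = 4.12 V / 2^14 ≈ 251.5 µV.
code = ⌊(V_in − V_min)/LSB⌋ = ⌊(V_in − V_min) × 2^14 / range⌋
     = ⌊(-1.191574 − (-2.06)) × 16384 / 4.12⌋ = ⌊0.868426 × 16384/4.12⌋
     = ⌊3453.469⌋ = 3453.

3453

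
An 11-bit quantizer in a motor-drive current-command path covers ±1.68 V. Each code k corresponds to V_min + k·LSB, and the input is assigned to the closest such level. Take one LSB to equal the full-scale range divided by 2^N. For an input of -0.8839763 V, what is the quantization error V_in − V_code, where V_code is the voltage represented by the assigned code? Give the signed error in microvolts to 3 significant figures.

Range = 1.68 − (-1.68) = 3.36 V. LSB = 3.36 V / 2^11 ≈ 1.641 mV.
(-0.8839763 − (-1.68)) / LSB = 0.7960237 × 2048/3.36 = 485.1954. Nearest integer: k = 485.
V_code = V_min + k × range/2^11 = -1.68 + 485 × 3.36/2048 = -0.8842968750 V.
Error = V_in − V_code = -0.8839763 − (-0.8842968750) = +321 µV.

+321 µV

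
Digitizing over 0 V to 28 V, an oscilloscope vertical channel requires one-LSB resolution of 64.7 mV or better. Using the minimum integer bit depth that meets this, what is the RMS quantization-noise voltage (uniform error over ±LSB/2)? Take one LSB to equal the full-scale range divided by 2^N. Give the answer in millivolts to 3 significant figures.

V_FS = 28 V.
Levels needed ≥ 28/64.7 mV = 432.8. 2^9 = 512 suffices, so N_min = 9.
One LSB is 28 V / 512 = 54.688 mV.
V_rms = LSB/√12 = 15.8 mV.

15.8 mV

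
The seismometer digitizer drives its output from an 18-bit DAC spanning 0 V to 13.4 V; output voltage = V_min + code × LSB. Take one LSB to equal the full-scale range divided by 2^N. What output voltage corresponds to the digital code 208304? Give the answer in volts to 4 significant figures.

10.65 V

Range is 13.4 V. LSB = 13.4 V / 2^18.
V_out = 0 + 208304 × (13.4/262144) V
      = 0 V + 10.6479 V = 10.6479 V.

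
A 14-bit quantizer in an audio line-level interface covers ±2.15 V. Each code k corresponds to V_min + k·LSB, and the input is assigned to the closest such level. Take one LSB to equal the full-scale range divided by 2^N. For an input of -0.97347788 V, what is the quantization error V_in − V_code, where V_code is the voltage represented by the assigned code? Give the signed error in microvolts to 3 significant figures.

−46.5 µV

Span: 2.15 V − (-2.15 V) = 4.3 V. LSB = 4.3 V / 2^14 ≈ 262.5 µV.
Position in LSBs: (-0.97347788 − (-2.15)) × 16384/4.3 = 4482.8229; rounding gives k = 4483.
V_code = -2.15 + (4483/16384) × 4.3 = -0.97343139648 V.
V_in − V_code = -0.97347788 − (-0.97343139648) = −46.5 µV.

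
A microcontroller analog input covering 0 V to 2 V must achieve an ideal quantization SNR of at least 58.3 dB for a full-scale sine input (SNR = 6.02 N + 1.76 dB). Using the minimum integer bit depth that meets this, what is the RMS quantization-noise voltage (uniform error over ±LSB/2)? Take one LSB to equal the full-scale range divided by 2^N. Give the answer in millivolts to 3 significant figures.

0.564 mV

Range is 2 V.
Solving 6.02 N ≥ 58.3 − 1.76: N ≥ 9.392. Round up → N = 10.
LSB = 2 V ÷ 2^10 = 2/1024 V = 1.9531 mV.
RMS noise = LSB/√12 = 0.564 mV.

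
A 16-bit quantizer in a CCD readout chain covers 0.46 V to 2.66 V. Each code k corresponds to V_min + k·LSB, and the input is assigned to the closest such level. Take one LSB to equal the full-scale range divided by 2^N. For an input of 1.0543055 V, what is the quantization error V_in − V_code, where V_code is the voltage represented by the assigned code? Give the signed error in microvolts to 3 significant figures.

−6.02 µV

Range = 2.66 − (0.46) = 2.2 V. LSB = 2.2 V / 2^16 ≈ 33.57 µV.
(1.0543055 − (0.46)) / LSB = 0.5943055 × 65536/2.2 = 17703.8206. Nearest integer: k = 17704.
V_code = 0.46 + (17704/65536) × 2.2 = 1.0543115234 V.
e = 1.0543055 − (1.0543115234) = −6.02 µV.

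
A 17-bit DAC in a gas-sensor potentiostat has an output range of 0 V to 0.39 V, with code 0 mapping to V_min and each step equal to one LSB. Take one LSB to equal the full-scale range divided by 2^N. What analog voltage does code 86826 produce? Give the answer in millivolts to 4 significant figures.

258.3 mV

Full-scale range = 0.39 V. LSB = 0.39 V / 2^17.
V_out = 0 + 86826 × (0.39/131072) V
      = 0 V + 0.258348 V = 0.258348 V.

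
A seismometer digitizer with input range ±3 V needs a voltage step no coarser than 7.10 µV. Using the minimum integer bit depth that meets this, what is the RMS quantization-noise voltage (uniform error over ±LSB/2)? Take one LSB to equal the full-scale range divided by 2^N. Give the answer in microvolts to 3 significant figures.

1.65 µV

Range = 3 − (-3) = 6 V.
Required number of levels: 6/7.10 µV = 845070; smallest N with 2^N ≥ that is 20.
One LSB is 6 V / 1048576 = 5.7220 µV.
V_rms = LSB/√12 = 1.65 µV.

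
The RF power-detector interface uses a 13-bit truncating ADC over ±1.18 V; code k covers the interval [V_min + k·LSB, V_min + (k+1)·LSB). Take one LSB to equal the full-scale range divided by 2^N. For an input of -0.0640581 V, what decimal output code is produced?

Range = 1.18 − (-1.18) = 2.36 V. LSB = 2.36 V / 2^13 ≈ 288.1 µV.
code = ⌊(V_in − V_min)/LSB⌋ = ⌊(V_in − V_min) × 2^13 / range⌋
     = ⌊(-0.0640581 − (-1.18)) × 8192 / 2.36⌋ = ⌊1.1159419 × 8192/2.36⌋
     = ⌊3873.642⌋ = 3873.

3873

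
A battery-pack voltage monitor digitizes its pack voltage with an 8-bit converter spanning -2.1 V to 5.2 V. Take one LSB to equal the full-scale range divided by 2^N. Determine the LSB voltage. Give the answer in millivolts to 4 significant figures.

28.52 mV

Full-scale range = 5.2 V − (-2.1 V) = 7.3 V.
Number of codes = 2^8 = 256.
LSB = 7.3 V ÷ 2^8 = 7.3/256 V = 28.52 mV.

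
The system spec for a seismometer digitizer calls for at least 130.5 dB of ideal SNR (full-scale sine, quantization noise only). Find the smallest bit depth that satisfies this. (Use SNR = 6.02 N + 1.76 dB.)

Solving 6.02 N ≥ 130.5 − 1.76: N ≥ 21.385. Round up → N = 22.

22 bits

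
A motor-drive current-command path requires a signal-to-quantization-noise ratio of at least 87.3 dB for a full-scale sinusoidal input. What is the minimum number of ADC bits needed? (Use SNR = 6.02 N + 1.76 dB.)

15 bits

N ≥ (87.3 − 1.76)/6.02 = 14.209 → N_min = 15.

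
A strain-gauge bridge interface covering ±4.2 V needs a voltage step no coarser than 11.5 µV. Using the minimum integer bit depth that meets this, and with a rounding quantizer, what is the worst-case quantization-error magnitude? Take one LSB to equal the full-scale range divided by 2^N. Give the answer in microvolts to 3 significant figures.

4.01 µV

The full-scale span is 4.2 − (-4.2) = 8.4 V.
Need 2^N ≥ 8.4 V / 11.5 µV = 730400 → N_min = 20.
LSB = 8.4 V ÷ 2^20 = 8.4/1048576 V = 8.0109 µV.
|e|_max = LSB/2 = 4.01 µV.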